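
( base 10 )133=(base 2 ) 10000101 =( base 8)205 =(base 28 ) 4L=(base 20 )6D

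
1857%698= 461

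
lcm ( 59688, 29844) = 59688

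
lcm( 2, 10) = 10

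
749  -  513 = 236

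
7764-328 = 7436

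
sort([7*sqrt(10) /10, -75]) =[  -  75,7*sqrt(10)/10] 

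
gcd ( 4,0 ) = 4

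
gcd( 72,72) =72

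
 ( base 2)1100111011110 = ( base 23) CBL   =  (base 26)9ki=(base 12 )39ba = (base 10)6622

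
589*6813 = 4012857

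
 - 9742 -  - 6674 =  - 3068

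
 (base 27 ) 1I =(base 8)55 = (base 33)1c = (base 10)45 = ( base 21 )23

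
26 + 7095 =7121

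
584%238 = 108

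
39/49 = 39/49 = 0.80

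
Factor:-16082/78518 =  - 17/83=-17^1*83^ ( - 1)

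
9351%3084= 99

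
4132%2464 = 1668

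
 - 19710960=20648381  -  40359341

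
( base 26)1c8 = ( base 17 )37A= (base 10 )996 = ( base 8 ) 1744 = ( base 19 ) 2E8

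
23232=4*5808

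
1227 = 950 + 277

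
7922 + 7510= 15432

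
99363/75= 33121/25=1324.84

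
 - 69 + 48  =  -21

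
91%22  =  3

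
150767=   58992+91775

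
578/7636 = 289/3818 = 0.08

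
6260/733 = 8 + 396/733 = 8.54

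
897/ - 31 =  - 29 + 2/31 = - 28.94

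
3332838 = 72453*46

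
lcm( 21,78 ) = 546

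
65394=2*32697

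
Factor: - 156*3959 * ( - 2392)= 2^5*3^1*13^2*23^1*37^1 * 107^1 = 1477308768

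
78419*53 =4156207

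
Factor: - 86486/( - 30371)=2^1*11^ (-2)*83^1*251^( - 1 )*521^1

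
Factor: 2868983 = 13^1*199^1*1109^1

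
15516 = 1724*9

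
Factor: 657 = 3^2*73^1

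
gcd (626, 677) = 1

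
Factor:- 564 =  - 2^2 * 3^1* 47^1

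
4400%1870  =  660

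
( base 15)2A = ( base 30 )1A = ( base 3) 1111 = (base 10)40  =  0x28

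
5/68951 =5/68951 = 0.00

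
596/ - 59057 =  - 1  +  58461/59057 = -  0.01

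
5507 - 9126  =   - 3619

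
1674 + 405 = 2079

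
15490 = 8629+6861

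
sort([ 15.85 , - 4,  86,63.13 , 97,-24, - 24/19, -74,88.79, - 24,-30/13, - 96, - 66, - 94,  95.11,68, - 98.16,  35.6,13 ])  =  [ - 98.16, - 96, - 94, - 74, - 66, - 24, - 24, - 4, - 30/13, - 24/19,13, 15.85,  35.6,63.13, 68,  86, 88.79,95.11,97 ] 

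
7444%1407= 409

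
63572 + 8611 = 72183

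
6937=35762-28825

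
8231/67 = 8231/67 =122.85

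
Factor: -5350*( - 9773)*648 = 2^4*3^4*5^2*29^1*  107^1*337^1=   33881036400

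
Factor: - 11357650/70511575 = - 454306/2820463  =  - 2^1  *  167^( - 1)  *  16889^(-1) * 227153^1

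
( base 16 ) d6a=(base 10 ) 3434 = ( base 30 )3OE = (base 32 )3BA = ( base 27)4j5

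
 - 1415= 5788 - 7203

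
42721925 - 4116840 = 38605085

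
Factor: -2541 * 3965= -3^1*5^1*7^1*11^2*13^1*61^1  =  -10075065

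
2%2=0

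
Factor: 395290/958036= 2^(-1 )*5^1*7^1 * 5647^1*239509^( -1 ) =197645/479018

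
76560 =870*88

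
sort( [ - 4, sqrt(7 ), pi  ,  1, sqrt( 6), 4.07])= [ - 4, 1,sqrt(6) , sqrt (7),pi, 4.07]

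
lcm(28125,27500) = 1237500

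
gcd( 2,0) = 2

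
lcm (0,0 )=0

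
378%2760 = 378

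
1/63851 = 1/63851 = 0.00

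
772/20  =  193/5 = 38.60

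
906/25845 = 302/8615=0.04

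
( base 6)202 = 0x4a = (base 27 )2K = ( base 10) 74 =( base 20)3E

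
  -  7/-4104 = 7/4104 = 0.00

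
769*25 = 19225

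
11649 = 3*3883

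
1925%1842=83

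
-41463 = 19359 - 60822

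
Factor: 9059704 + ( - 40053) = 9019651^1  =  9019651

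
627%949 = 627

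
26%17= 9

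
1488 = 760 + 728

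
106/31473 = 106/31473 = 0.00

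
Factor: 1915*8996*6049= 2^2*5^1*13^1*23^1*173^1*263^1*383^1 =104208179660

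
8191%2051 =2038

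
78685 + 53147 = 131832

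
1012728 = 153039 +859689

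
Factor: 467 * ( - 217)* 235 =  - 5^1 * 7^1 * 31^1 * 47^1 * 467^1 =- 23814665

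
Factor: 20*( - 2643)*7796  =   - 2^4*3^1*5^1 * 881^1 * 1949^1=- 412096560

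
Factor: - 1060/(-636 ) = 3^(  -  1)*5^1 = 5/3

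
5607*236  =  1323252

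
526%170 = 16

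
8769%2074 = 473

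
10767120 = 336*32045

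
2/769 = 2/769 = 0.00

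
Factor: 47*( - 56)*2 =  - 2^4*7^1 * 47^1 = - 5264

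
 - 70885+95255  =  24370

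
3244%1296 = 652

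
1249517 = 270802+978715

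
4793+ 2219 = 7012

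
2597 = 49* 53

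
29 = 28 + 1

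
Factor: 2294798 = 2^1*11^1*104309^1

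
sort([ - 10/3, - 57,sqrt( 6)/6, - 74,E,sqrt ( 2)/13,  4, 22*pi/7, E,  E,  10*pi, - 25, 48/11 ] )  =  [ - 74, - 57, - 25, - 10/3,sqrt ( 2)/13 , sqrt( 6 )/6, E, E, E,4,48/11, 22 * pi/7,10*pi] 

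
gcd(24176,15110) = 3022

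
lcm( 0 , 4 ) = 0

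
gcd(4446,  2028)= 78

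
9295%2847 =754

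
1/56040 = 1/56040=0.00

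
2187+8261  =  10448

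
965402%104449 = 25361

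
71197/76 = 936+ 61/76 = 936.80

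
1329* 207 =275103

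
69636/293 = 237 + 195/293= 237.67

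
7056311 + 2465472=9521783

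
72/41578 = 36/20789 = 0.00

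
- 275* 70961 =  - 19514275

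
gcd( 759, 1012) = 253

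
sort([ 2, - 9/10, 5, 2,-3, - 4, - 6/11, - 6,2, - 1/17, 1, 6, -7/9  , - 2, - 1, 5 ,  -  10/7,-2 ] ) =[- 6,  -  4,-3,-2, - 2, - 10/7, - 1, - 9/10, - 7/9,-6/11, - 1/17, 1, 2,2 , 2  ,  5, 5,6 ] 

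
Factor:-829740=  - 2^2*3^1*5^1*13829^1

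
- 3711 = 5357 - 9068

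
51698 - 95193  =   - 43495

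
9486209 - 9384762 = 101447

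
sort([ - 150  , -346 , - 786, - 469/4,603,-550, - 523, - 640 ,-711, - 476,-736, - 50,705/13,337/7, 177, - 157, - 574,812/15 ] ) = [ - 786, - 736,-711,  -  640, - 574 ,-550, - 523, - 476,-346,-157,  -  150,  -  469/4, - 50,337/7,812/15, 705/13,177,  603 ] 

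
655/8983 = 655/8983 = 0.07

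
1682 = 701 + 981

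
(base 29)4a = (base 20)66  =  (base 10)126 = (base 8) 176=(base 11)105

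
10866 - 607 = 10259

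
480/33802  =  240/16901=0.01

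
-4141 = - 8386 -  - 4245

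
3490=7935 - 4445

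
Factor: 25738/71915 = 2^1*5^( - 1 )*  17^1*19^ ( - 1 ) = 34/95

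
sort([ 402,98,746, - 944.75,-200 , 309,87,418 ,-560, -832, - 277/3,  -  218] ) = [ - 944.75,-832, - 560,  -  218, - 200, - 277/3, 87,98,309, 402,418,746 ] 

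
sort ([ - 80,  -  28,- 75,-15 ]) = [ - 80,-75 , - 28, - 15] 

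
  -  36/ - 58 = 18/29 = 0.62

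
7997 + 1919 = 9916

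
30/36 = 5/6 = 0.83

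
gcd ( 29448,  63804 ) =4908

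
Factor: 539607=3^1*43^1*47^1*89^1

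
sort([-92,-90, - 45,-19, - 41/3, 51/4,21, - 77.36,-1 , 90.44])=[ - 92, - 90, - 77.36, - 45, - 19, - 41/3, - 1,51/4, 21,  90.44 ] 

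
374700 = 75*4996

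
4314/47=91 + 37/47 = 91.79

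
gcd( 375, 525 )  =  75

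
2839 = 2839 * 1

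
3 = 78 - 75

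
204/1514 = 102/757 = 0.13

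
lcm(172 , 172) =172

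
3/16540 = 3/16540 = 0.00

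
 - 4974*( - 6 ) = 29844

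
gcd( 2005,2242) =1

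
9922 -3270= 6652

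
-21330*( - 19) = 405270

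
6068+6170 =12238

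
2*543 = 1086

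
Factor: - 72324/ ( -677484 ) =49/459 = 3^( - 3) *7^2*17^( - 1)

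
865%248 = 121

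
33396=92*363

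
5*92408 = 462040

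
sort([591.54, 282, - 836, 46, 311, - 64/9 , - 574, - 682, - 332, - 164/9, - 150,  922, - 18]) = [ - 836, - 682, - 574, - 332, - 150, - 164/9, - 18,-64/9,46,282, 311, 591.54 , 922]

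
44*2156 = 94864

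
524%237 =50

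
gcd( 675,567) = 27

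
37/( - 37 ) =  - 1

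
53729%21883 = 9963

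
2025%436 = 281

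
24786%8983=6820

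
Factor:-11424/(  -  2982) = 272/71 = 2^4* 17^1*71^( - 1)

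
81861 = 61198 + 20663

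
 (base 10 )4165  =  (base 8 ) 10105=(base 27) 5J7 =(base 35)3e0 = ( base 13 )1B85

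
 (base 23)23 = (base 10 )49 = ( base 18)2d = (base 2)110001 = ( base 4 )301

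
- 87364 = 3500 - 90864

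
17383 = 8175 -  - 9208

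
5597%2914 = 2683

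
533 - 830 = - 297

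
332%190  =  142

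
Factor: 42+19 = 61^1=61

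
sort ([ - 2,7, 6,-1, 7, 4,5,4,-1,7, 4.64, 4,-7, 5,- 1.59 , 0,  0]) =[ -7,  -  2, - 1.59, - 1, - 1,0,0,4, 4,  4, 4.64,5 , 5 , 6, 7, 7, 7]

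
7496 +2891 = 10387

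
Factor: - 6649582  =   - 2^1*19^1* 174989^1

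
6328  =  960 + 5368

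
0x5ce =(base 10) 1486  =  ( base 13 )8A4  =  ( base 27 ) 211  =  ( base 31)1GT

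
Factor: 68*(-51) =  - 3468 = - 2^2*3^1*17^2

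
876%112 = 92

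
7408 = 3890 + 3518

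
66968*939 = 62882952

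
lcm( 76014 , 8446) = 76014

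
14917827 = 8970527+5947300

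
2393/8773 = 2393/8773 = 0.27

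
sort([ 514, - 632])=[  -  632, 514]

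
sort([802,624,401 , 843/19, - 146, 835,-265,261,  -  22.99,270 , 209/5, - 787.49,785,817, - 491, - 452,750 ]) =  [ - 787.49,-491, - 452, - 265 ,-146, - 22.99, 209/5,843/19,261,  270, 401 , 624,  750, 785,802,817, 835 ]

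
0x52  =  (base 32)2I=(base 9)101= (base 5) 312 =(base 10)82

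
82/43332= 41/21666 = 0.00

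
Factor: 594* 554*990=325785240 =2^3 * 3^5*5^1* 11^2*277^1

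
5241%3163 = 2078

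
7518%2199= 921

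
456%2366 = 456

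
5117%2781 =2336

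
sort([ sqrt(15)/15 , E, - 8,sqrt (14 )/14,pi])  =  [-8,  sqrt( 15 ) /15,sqrt( 14 )/14 , E , pi]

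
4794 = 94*51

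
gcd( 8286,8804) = 2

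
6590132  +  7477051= 14067183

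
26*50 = 1300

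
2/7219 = 2/7219 = 0.00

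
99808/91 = 99808/91  =  1096.79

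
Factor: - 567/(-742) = 81/106= 2^( - 1)* 3^4*53^(-1)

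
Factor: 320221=11^1*43^1*677^1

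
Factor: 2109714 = 2^1*3^1*241^1*1459^1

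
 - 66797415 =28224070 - 95021485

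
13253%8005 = 5248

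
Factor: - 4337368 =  - 2^3 * 7^1 * 73^1 * 1061^1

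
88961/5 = 88961/5 =17792.20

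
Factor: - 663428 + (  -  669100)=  - 2^4*3^1 * 17^1*23^1 * 71^1=-1332528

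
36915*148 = 5463420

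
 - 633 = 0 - 633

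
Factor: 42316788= 2^2*3^1* 107^1*32957^1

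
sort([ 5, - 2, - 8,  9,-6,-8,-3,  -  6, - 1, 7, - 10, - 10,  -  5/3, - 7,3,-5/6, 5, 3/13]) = [ - 10,  -  10, - 8, - 8, - 7, - 6, - 6, - 3,-2, - 5/3, - 1,-5/6, 3/13,3,  5,5,  7, 9 ]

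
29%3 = 2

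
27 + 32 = 59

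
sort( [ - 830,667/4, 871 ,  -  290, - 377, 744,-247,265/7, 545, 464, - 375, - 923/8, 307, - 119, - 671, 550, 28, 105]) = [-830,- 671, - 377, - 375, - 290 , - 247, - 119, - 923/8,28,265/7, 105, 667/4, 307 , 464,545,  550,744,871]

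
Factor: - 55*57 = -3135 = -3^1*5^1*11^1*19^1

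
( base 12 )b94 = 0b11010100000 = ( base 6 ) 11504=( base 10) 1696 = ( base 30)1QG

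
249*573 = 142677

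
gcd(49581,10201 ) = 1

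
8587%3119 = 2349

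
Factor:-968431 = -968431^1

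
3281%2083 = 1198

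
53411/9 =5934+5/9  =  5934.56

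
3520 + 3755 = 7275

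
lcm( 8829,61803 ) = 61803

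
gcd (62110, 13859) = 1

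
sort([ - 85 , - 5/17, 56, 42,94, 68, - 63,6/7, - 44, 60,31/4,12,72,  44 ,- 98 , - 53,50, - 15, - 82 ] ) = [ - 98, -85, - 82, - 63,  -  53, - 44, - 15, - 5/17,6/7,31/4, 12,42,  44, 50, 56, 60, 68,72 , 94] 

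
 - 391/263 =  - 391/263=- 1.49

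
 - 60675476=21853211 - 82528687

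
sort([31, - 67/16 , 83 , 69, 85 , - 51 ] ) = [ - 51, - 67/16,31,69,83 , 85 ] 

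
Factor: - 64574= - 2^1*83^1*389^1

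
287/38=7 + 21/38  =  7.55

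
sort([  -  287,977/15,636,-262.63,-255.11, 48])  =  [-287, - 262.63, - 255.11, 48, 977/15 , 636 ]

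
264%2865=264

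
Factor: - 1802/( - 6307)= 2^1*7^(-1) = 2/7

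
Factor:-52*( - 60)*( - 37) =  - 2^4*3^1*5^1*13^1*37^1 =- 115440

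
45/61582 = 45/61582 = 0.00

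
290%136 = 18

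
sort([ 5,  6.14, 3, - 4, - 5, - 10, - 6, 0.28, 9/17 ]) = [-10, - 6, - 5,-4,0.28, 9/17,3, 5, 6.14 ] 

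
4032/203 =576/29=19.86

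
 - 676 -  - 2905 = 2229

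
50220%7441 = 5574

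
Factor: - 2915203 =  - 457^1*6379^1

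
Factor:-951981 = - 3^1*317327^1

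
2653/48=2653/48 = 55.27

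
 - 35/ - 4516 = 35/4516 = 0.01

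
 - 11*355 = - 3905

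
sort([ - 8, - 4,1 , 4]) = [-8,-4,1,4 ]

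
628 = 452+176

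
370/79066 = 185/39533 = 0.00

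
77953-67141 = 10812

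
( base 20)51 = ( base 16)65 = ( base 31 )38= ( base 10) 101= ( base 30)3b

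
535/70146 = 535/70146  =  0.01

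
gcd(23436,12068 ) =28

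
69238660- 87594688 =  - 18356028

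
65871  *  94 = 6191874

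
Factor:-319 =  - 11^1*29^1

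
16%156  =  16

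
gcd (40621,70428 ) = 1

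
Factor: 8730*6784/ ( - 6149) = -59224320/6149 = - 2^8*3^2*5^1*11^ ( -1)*13^( - 1 )*43^( - 1 ) * 53^1*97^1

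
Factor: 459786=2^1*3^1*76631^1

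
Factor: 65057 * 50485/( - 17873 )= -5^1 * 23^1*61^(-1) * 67^1 * 293^(  -  1) * 439^1*971^1 = - 3284402645/17873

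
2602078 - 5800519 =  - 3198441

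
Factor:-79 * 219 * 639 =-11055339= - 3^3*71^1 * 73^1*79^1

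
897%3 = 0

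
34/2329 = 2/137 = 0.01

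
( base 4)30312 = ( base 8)1466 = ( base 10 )822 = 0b1100110110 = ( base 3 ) 1010110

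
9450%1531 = 264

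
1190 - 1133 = 57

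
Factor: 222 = 2^1 * 3^1*37^1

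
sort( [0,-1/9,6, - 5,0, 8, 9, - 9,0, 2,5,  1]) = [ - 9,-5, - 1/9, 0, 0,0, 1 , 2 , 5,6 , 8, 9 ] 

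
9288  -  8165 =1123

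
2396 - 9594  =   - 7198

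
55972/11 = 5088 + 4/11 = 5088.36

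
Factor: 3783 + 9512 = 5^1 * 2659^1 = 13295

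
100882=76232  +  24650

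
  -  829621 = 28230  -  857851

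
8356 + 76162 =84518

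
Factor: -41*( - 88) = 3608 = 2^3*11^1*41^1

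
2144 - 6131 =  - 3987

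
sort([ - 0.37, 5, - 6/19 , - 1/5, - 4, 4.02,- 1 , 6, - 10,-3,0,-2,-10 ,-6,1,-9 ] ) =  [ - 10,-10, - 9, - 6, - 4, - 3,-2,  -  1, - 0.37, - 6/19, - 1/5,0, 1, 4.02, 5 , 6] 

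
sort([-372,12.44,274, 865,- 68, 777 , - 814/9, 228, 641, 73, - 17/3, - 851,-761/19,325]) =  [ - 851,-372, - 814/9,-68,-761/19, - 17/3,12.44,73, 228,274,325, 641, 777,  865 ] 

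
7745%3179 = 1387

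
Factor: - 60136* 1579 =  - 94954744 = - 2^3*1579^1*7517^1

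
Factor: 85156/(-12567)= -2^2*3^( - 1)*59^(-1)*61^1*  71^( - 1)*349^1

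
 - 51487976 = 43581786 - 95069762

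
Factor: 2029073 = 2029073^1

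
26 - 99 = -73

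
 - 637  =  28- 665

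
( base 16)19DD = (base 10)6621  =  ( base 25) ael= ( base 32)6ET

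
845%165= 20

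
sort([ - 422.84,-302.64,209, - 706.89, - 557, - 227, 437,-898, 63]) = [-898, - 706.89, - 557, - 422.84, - 302.64, - 227, 63 , 209,437]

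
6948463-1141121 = 5807342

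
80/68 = 1 + 3/17= 1.18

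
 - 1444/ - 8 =361/2 = 180.50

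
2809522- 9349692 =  - 6540170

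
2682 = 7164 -4482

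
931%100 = 31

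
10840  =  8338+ 2502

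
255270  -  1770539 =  - 1515269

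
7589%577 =88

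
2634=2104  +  530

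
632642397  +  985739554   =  1618381951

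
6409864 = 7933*808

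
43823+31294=75117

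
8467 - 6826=1641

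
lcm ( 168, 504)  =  504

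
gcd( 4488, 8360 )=88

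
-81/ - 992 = 81/992 = 0.08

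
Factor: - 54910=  -2^1*5^1*17^2 * 19^1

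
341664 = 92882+248782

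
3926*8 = 31408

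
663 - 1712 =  - 1049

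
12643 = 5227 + 7416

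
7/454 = 7/454=   0.02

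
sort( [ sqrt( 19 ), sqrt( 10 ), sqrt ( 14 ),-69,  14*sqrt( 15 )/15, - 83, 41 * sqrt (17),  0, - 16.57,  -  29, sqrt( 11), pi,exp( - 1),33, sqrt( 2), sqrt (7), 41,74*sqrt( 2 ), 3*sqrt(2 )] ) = [ - 83, - 69, - 29,  -  16.57, 0,exp( - 1 ), sqrt (2), sqrt( 7),pi,sqrt(10 ), sqrt( 11 ), 14 * sqrt( 15 ) /15, sqrt ( 14),3*sqrt(2),sqrt(19 ), 33, 41, 74 * sqrt (2 ),41 * sqrt( 17 ) ]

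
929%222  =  41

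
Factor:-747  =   - 3^2*83^1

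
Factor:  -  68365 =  - 5^1*11^2*113^1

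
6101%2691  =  719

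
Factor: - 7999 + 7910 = - 89^1 = - 89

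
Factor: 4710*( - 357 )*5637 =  - 2^1*3^3*5^1*7^1*17^1*157^1*1879^1 = -  9478446390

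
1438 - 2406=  - 968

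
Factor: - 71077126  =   - 2^1*35538563^1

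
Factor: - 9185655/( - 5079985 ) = 1837131/1015997   =  3^1*709^( - 1)*1433^( - 1 )*612377^1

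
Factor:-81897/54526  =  - 2^(  -  1 ) * 3^1 *137^(  -  1)*199^( - 1 )*27299^1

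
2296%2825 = 2296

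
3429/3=1143 = 1143.00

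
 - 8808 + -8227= - 17035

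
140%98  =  42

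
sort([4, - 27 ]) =[ - 27,4] 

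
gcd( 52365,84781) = 1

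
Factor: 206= 2^1*103^1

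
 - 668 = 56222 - 56890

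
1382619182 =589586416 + 793032766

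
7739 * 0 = 0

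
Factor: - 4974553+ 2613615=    - 2^1 * 53^1*22273^1 =-2360938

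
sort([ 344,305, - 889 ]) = [ - 889, 305, 344]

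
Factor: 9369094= 2^1*7^2*95603^1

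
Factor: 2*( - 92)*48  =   -8832 = - 2^7 * 3^1 *23^1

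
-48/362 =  - 24/181 = - 0.13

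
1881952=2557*736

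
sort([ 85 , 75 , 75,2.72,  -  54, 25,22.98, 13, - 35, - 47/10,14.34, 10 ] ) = [ - 54,  -  35 , - 47/10 , 2.72, 10,13,14.34,  22.98,25, 75, 75, 85] 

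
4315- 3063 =1252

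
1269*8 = 10152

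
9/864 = 1/96 = 0.01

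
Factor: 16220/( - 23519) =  - 20/29 = - 2^2 * 5^1 * 29^( -1 ) 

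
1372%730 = 642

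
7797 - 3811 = 3986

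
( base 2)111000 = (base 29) 1r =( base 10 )56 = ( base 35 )1l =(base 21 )2e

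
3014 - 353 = 2661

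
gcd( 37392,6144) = 48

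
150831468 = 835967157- 685135689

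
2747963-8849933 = -6101970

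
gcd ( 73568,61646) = 2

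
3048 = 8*381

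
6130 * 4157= 25482410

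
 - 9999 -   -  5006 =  - 4993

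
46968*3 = 140904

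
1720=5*344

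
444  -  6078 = -5634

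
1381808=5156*268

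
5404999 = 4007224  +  1397775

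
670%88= 54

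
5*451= 2255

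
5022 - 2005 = 3017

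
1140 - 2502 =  - 1362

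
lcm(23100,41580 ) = 207900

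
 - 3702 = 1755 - 5457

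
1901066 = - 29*( - 65554)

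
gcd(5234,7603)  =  1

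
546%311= 235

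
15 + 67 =82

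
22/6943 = 22/6943 =0.00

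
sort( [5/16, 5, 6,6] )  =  [ 5/16,5, 6, 6] 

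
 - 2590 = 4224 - 6814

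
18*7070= 127260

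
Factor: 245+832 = 1077 = 3^1*359^1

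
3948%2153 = 1795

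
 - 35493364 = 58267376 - 93760740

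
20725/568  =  20725/568 = 36.49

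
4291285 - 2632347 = 1658938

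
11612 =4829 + 6783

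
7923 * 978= 7748694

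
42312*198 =8377776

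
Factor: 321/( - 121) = - 3^1*11^( - 2)*107^1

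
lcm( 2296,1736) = 71176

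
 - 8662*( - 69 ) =597678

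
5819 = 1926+3893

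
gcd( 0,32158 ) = 32158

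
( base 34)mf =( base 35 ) LS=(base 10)763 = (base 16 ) 2fb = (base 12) 537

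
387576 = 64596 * 6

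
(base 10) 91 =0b1011011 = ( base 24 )3J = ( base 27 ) 3a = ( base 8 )133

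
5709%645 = 549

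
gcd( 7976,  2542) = 2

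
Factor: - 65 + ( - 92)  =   - 157^1 =- 157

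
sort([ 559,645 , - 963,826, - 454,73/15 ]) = [ - 963 ,-454 , 73/15,559, 645, 826 ] 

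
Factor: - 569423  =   - 569423^1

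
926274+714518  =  1640792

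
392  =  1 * 392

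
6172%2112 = 1948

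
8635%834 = 295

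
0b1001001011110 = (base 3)20110011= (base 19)D09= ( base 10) 4702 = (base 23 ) 8KA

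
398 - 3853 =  - 3455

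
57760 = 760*76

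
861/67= 12 + 57/67 = 12.85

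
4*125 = 500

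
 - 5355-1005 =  -6360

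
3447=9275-5828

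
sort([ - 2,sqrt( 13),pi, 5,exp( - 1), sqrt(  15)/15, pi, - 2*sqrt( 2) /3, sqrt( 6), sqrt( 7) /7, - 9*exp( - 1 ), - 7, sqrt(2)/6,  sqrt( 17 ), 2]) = [ - 7, -9*exp( - 1), - 2, - 2 * sqrt( 2)/3, sqrt(2)/6, sqrt(15) /15, exp( - 1), sqrt( 7) /7, 2,sqrt( 6), pi, pi,sqrt( 13 ), sqrt(17), 5 ] 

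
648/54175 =648/54175 =0.01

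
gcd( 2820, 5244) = 12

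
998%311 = 65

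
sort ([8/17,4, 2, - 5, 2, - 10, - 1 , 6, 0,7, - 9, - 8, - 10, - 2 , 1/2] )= [-10, - 10, - 9, - 8, - 5 , - 2,  -  1, 0,8/17, 1/2 , 2, 2,4, 6 , 7]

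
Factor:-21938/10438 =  - 7^1 * 17^( - 1)*307^ ( - 1)*1567^1 = - 10969/5219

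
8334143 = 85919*97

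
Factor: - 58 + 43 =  - 15 =- 3^1 * 5^1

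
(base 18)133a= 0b1101011010100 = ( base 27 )9ba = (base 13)3184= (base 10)6868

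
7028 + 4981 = 12009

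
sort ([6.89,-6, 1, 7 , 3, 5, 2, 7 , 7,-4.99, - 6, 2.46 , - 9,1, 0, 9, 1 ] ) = [ - 9,  -  6,  -  6, -4.99,0, 1,1, 1,  2, 2.46, 3,5, 6.89, 7,7,  7 , 9] 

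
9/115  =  9/115 =0.08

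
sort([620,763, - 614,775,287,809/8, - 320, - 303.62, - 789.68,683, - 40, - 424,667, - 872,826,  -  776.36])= [  -  872, - 789.68, - 776.36, - 614, - 424,-320 , - 303.62, - 40,809/8, 287,620,667 , 683, 763,775,826 ] 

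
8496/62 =4248/31 = 137.03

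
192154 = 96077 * 2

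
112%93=19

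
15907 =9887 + 6020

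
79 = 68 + 11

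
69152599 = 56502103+12650496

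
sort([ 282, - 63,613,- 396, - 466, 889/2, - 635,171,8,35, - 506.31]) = [ - 635, - 506.31, - 466, -396, - 63,8,35,171,282,  889/2,613 ]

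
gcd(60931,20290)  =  1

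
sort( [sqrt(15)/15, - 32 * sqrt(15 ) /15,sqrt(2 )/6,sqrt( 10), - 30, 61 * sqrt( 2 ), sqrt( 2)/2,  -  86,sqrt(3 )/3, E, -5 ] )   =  [ - 86, - 30, - 32*sqrt( 15) /15,  -  5, sqrt( 2)/6, sqrt (15) /15, sqrt( 3 ) /3,sqrt( 2)/2, E, sqrt (10 ), 61* sqrt(2)] 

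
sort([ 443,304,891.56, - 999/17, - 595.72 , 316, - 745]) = [ - 745, - 595.72, - 999/17,304, 316,  443,891.56]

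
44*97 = 4268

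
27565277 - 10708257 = 16857020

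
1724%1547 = 177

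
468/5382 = 2/23=0.09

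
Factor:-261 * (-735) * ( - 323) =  - 3^3*5^1*7^2*17^1*19^1*29^1 = -  61962705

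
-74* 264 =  - 19536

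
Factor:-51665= -5^1*10333^1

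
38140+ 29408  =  67548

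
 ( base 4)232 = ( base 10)46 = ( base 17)2C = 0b101110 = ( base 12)3a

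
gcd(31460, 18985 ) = 5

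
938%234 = 2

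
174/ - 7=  - 174/7 = -24.86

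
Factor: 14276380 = 2^2*5^1*131^1 * 5449^1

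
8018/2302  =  3  +  556/1151 = 3.48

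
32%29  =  3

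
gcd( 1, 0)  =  1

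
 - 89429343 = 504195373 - 593624716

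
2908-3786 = -878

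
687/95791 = 687/95791 = 0.01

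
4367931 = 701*6231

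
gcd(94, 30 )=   2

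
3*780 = 2340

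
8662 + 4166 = 12828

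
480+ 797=1277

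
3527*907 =3198989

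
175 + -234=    - 59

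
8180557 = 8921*917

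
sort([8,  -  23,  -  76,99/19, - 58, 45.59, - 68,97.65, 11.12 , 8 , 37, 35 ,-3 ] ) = [ - 76, - 68, -58,-23,  -  3,99/19, 8 , 8,11.12, 35, 37, 45.59, 97.65]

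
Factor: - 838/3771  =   - 2^1*3^( - 2 ) = - 2/9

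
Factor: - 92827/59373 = -3^( - 4) * 7^1 * 89^1 * 149^1 * 733^( - 1)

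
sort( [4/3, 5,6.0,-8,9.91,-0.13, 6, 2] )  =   [-8,-0.13, 4/3,2, 5,  6.0,6, 9.91]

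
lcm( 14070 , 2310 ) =154770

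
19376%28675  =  19376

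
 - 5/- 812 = 5/812 = 0.01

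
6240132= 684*9123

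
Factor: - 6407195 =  - 5^1*1281439^1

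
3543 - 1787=1756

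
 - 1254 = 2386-3640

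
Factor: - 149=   -  149^1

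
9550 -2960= 6590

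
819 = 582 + 237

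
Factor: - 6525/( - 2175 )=3^1= 3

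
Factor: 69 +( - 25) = 2^2*11^1 = 44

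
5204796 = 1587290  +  3617506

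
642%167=141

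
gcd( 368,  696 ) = 8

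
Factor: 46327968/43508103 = 15442656/14502701 = 2^5 * 3^1 * 160861^1*14502701^(  -  1)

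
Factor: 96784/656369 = 2^4*7^( - 1 )*23^1 * 41^( - 1 )*263^1*2287^(  -  1)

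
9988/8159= 1 + 1829/8159 = 1.22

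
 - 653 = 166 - 819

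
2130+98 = 2228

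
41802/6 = 6967 = 6967.00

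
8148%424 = 92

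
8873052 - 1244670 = 7628382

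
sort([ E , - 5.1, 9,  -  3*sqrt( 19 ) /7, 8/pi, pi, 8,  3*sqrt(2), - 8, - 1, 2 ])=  [ - 8, - 5.1, - 3 * sqrt( 19)/7, - 1, 2, 8/pi, E,pi,  3*sqrt ( 2 ), 8,9]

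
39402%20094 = 19308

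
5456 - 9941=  - 4485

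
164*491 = 80524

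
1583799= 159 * 9961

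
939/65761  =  939/65761  =  0.01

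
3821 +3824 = 7645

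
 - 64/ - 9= 7+1/9=7.11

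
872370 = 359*2430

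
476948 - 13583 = 463365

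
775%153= 10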